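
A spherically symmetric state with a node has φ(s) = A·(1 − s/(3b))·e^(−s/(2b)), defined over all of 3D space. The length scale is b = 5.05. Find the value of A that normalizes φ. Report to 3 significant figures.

A ≈ 0.0304

The normalization condition is ∫|φ|² 4πs² ds = 1 from 0 to ∞.
The angular integral contributes 4π, leaving ∫₀^∞ s²|φ|² ds.
With φ = A·(1 − s/(3b))·e^(−s/(2b)), the integral evaluates to A²·[8·π·b^3/3].
So A² = (8·π·b^3/3)^(−1).
Plugging in b = 5.05 yields A = 0.03044.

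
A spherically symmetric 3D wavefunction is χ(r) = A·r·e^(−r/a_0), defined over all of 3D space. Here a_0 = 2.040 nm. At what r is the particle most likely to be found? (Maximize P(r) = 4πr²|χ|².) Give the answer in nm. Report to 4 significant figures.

r ≈ 4.080 nm

The maximum of P(r) = 4πr²|χ|² occurs where its derivative vanishes.
This gives r = 2·a_0.
With a_0 = 2.040, the most probable radial distance is 4.0800 nm.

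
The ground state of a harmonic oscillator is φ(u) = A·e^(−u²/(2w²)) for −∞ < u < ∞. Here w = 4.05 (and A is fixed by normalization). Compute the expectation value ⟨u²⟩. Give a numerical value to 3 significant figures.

⟨u^2⟩ ≈ 8.20

The expectation value is the |φ|²-weighted average of u^2: ∫ u^2|φ|² du.
Using the Gaussian integral ∫_{−∞}^{∞} e^(−αu²) du = √(π/α), since the A² factors cancel between numerator and denominator, ⟨u²⟩ = w^2/2.
Putting w = 4.05 gives 8.201.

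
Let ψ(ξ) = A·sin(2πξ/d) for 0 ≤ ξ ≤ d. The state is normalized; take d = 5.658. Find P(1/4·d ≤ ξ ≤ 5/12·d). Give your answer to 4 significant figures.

P = ∫_{1/4·d}^{5/12·d} |ψ(ξ)|² dξ.
The normalization integral ∫|ψ|²dξ over the whole domain equals d/2·A², and A² cancels in the ratio.
Let u = ξ/d; then A² and the length scale cancel, so P = ∫_{1/4}^{5/12} sin(2·π·u)^2 du ÷ ∫_{0}^{1} sin(2·π·u)^2 du.
Using ∫ sin(2·π·u)^2 du = u/2 - sin(4·π·u)/(8·π), the numerator is √(3)/(16·π) + 1/12 and the denominator is 1/2.
This works out to P = (√(3)/8 + π/6)/π.

P ≈ 0.2356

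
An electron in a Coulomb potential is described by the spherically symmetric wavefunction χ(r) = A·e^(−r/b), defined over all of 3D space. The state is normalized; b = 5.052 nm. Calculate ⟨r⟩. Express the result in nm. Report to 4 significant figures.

⟨r⟩ ≈ 7.578 nm

By definition ⟨r⟩ = ∫ r |χ(r)|² 4πr² dr.
Using ∫₀^∞ rⁿ e^(−αr) dr = n!/αⁿ⁺¹, evaluating both integrals, ⟨r⟩ = 3·b/2.
With b = 5.052, ⟨r⟩ = 7.5780.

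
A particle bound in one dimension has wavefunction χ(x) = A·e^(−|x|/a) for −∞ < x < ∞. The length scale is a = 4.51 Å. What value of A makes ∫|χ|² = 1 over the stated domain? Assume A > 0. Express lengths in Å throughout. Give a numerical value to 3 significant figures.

We need A² ∫|f|² dx = 1, taking the integral from −∞ to ∞.
With χ = A·e^(−|x|/a), the integral evaluates to A²·[a].
Hence A² = 1/[a].
Plugging in a = 4.51 yields A = 0.4709.

A ≈ 0.471 Å^(-1/2)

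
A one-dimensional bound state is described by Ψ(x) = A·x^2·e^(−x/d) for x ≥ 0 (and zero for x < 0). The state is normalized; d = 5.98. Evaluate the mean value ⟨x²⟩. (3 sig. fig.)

The expectation value is the |Ψ|²-weighted average of x^2: ∫ x^2|Ψ|² dx.
Evaluating both integrals, ⟨x²⟩ = 15·d^2/2.
Putting d = 5.98 gives 268.2.

⟨x^2⟩ ≈ 268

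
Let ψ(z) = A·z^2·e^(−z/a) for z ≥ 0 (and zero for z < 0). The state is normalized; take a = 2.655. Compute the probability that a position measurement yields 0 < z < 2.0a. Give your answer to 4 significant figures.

P ≈ 0.3712

The probability is P = ∫ |ψ|² dz over [0, 2.0a].
Since A² = 1/(3·a^5/4), this is the region integral divided by the full normalization integral.
Let u = z/a; then A² and the length scale cancel, so P = ∫_{0}^{2.0} u^4·e^(-2·u) du ÷ ∫_{0}^{∞} u^4·e^(-2·u) du.
Using ∫ u^4·e^(-2·u) du = -(u^4/2 + u^3 + 3·u^2/2 + 3·u/2 + 3/4)·e^(-2·u), the numerator is 3/4 - 103·e^(-4)/4 and the denominator is 3/4.
The result is P = 0.37116.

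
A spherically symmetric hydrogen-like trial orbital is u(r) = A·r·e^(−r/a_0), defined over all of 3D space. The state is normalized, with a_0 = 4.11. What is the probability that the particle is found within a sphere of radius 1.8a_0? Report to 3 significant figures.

P ≈ 0.294

With dV = 4πr²dr, the probability is ∫|u|² dV over r ≤ 1.8a_0.
A² is fixed by ∫₀^∞ 4πr²|u|² dr = 1, i.e. A² = (3·π·a_0^5)^(−1).
Substituting t = r/a_0, A², 4π and the length scale all cancel in the ratio: P = ∫_{0}^{1.8} t^4·e^(-2·t) dt / ∫_{0}^{∞} t^4·e^(-2·t) dt.
An antiderivative of t^4·e^(-2·t) is -(t^4/2 + t^3 + 3·t^2/2 + 3·t/2 + 3/4)·e^(-2·t); evaluating from 0 to 1.8 gives ≈ 0.22017, while the full integral is 3/4.
This evaluates to P = 0.2936.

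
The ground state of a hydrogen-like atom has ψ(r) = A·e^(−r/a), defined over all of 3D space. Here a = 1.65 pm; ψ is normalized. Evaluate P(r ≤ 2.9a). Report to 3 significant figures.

Integrate the radial probability density 4πr²|ψ|² over r ≤ 2.9a.
A² is fixed by ∫₀^∞ 4πr²|ψ|² dr = 1, i.e. A² = (π·a^3)^(−1).
Let u = r/a; then A², 4π and the length scale all cancel, so P = ∫_{0}^{2.9} u^2·e^(-2·u) du ÷ ∫_{0}^{∞} u^2·e^(-2·u) du.
An antiderivative of u^2·e^(-2·u) is -(2·u^2 + 2·u + 1)·e^(-2·u)/4; evaluating from 0 to 2.9 gives 1/4 - 1181·e^(-29/5)/200, while the full integral is 1/4.
The region integral divided by the full integral gives P = 0.9285.

P ≈ 0.928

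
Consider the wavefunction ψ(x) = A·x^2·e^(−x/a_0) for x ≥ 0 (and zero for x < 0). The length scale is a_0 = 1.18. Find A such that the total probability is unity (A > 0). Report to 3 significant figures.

A ≈ 0.763

Normalization requires ∫|ψ|² dx = 1, integrated from 0 to ∞.
∫|ψ|² dx = A²·(3·a_0^5/4).
Hence A² = 1/[3·a_0^5/4].
Substituting a_0 = 1.18 gives A² = 0.5828, so A = 0.7634.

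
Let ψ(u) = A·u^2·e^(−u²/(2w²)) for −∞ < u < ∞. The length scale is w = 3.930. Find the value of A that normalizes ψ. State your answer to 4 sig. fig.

A ≈ 0.02833

We need A² ∫|f|² du = 1, taking the integral from −∞ to ∞.
The integral (without the A² prefactor) comes out to 3·√(π)·w^5/4.
Hence A² = 1/[3·√(π)·w^5/4].
Plugging in w = 3.930 yields A = 0.028327.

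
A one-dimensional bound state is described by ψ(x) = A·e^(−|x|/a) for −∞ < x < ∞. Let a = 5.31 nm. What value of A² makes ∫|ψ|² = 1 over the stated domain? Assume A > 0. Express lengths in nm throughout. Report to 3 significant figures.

A^2 ≈ 0.188 nm^(-1)

Normalization requires ∫|ψ|² dx = 1, integrated from −∞ to ∞.
Recall ∫₀^∞ x^m e^(−x/β) dx = m!·β^(m+1), carrying out the integral gives A² · a.
Hence A² = 1/[a].
With a = 5.31: A² = 0.1883 and A = 0.4340.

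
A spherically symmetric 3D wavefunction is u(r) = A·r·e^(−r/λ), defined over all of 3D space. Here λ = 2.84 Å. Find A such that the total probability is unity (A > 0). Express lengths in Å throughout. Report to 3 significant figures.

The normalization condition is ∫|u|² 4πr² dr = 1 from 0 to ∞.
The integral (without the A² prefactor) comes out to 3·π·λ^5.
Setting this equal to 1 gives A² = 1/(3·π·λ^5).
Substituting λ = 2.84 gives A² = 0.0005743, so A = 0.02396.

A ≈ 0.0240 Å^(-5/2)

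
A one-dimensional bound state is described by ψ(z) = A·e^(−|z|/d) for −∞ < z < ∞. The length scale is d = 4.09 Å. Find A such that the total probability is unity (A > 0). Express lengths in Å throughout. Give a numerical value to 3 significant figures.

Normalization requires ∫|ψ|² dz = 1, integrated from −∞ to ∞.
With ψ = A·e^(−|z|/d), the integral evaluates to A²·[d].
Plugging in d = 4.09 yields A = 0.4945.

A ≈ 0.494 Å^(-1/2)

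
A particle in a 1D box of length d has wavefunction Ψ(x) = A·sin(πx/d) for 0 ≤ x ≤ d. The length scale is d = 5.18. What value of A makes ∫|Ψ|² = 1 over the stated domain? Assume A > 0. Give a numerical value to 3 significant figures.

Normalization requires ∫|Ψ|² dx = 1, integrated from 0 to d.
Using sin²θ = (1 − cos 2θ)/2, carrying out the integral gives A² · d/2.
Plugging in d = 5.18 yields A = 0.6214.

A ≈ 0.621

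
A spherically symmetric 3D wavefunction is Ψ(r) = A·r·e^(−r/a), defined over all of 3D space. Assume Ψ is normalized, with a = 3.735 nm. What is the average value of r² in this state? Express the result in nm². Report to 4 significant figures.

By definition ⟨r²⟩ = ∫ r^2 |Ψ(r)|² 4πr² dr.
The ratio of the moment integral to the normalization integral gives ⟨r²⟩ = 15·a^2/2.
Putting a = 3.735 gives 104.63.

⟨r^2⟩ ≈ 104.6 nm^2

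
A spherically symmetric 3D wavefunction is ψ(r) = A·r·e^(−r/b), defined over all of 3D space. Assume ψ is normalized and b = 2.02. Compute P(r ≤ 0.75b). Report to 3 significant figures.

P ≈ 0.0186

With dV = 4πr²dr, the probability is ∫|ψ|² dV over r ≤ 0.75b.
A² is fixed by ∫₀^∞ 4πr²|ψ|² dr = 1, i.e. A² = (3·π·b^5)^(−1).
Let u = r/b; then A², 4π and the length scale all cancel, so P = ∫_{0}^{0.75} u^4·e^(-2·u) du ÷ ∫_{0}^{∞} u^4·e^(-2·u) du.
Using ∫ u^4·e^(-2·u) du = -(u^4/2 + u^3 + 3·u^2/2 + 3·u/2 + 3/4)·e^(-2·u), the numerator is 3/4 - 1689·e^(-3/2)/512 and the denominator is 3/4.
The region integral divided by the full integral gives P = 0.01858.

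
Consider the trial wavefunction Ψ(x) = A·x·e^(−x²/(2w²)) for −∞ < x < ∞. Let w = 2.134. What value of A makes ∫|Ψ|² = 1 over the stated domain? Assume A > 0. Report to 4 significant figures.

Normalization requires ∫|Ψ|² dx = 1, integrated from −∞ to ∞.
∫|Ψ|² dx = A²·(√(π)·w^3/2).
So A² = (√(π)·w^3/2)^(−1).
Plugging in w = 2.134 yields A = 0.34075.

A ≈ 0.3408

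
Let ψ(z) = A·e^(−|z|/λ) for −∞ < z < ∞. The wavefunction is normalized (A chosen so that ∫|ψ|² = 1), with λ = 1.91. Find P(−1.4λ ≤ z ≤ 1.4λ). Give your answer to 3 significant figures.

P ≈ 0.939

The probability is P = ∫ |ψ|² dz over [−1.4λ, 1.4λ].
With A² fixed by ∫|ψ|² = 1, i.e. A² = (λ)^(−1), substitute and integrate.
Both integrals are even about z = 0, so only the z ≥ 0 halves are needed (the factors of 2 cancel). Substituting u = z/λ, A² and the length scale cancel in the ratio: P = ∫_{0}^{1.4} e^(-2·u) du / ∫_{0}^{∞} e^(-2·u) du.
An antiderivative of e^(-2·u) is -e^(-2·u)/2; evaluating from 0 to 1.4 gives 1/2 - e^(-14/5)/2, while the full integral is 1/2.
Evaluating gives P = 0.9392.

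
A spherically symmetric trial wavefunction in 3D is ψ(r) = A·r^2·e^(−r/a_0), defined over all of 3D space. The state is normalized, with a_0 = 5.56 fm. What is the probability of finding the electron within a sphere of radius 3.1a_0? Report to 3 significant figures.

P ≈ 0.426

With dV = 4πr²dr, the probability is ∫|ψ|² dV over r ≤ 3.1a_0.
Normalization gives A² = 1/(45·π·a_0^7/2).
In terms of u = r/a_0 (A², 4π and the length scale all cancel between numerator and denominator), P = [∫_{0}^{3.1} u^6·e^(-2·u) du] / [∫_{0}^{∞} u^6·e^(-2·u) du].
With ∫ u^6·e^(-2·u) du = -(4·u^6 + 12·u^5 + 30·u^4 + 60·u^3 + 90·u^2 + 90·u + 45)·e^(-2·u)/8 + C, the region integral is ≈ 2.3951 and the full one is 45/8.
The region integral divided by the full integral gives P = 0.4258.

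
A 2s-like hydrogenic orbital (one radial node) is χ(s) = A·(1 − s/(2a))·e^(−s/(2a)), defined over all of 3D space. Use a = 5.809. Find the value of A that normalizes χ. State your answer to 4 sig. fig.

A ≈ 0.01425

The normalization condition is ∫|χ|² 4πs² ds = 1 from 0 to ∞.
The angular integral contributes 4π, leaving ∫₀^∞ s²|χ|² ds.
Using ∫₀^∞ sⁿ e^(−αs) ds = n!/αⁿ⁺¹, ∫|χ|² 4πs² ds = A²·(8·π·a^3).
Setting this equal to 1 gives A² = 1/(8·π·a^3).
Plugging in a = 5.809 yields A = 0.014247.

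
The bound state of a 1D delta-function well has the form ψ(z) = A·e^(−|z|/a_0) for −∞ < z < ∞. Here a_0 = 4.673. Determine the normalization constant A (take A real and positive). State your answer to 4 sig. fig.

A ≈ 0.4626

We need A² ∫|f|² dz = 1, taking the integral from −∞ to ∞.
Recall ∫₀^∞ z^m e^(−z/β) dz = m!·β^(m+1), with ψ = A·e^(−|z|/a_0), the integral evaluates to A²·[a_0].
Hence A² = 1/[a_0].
With a_0 = 4.673: A² = 0.21400 and A = 0.46260.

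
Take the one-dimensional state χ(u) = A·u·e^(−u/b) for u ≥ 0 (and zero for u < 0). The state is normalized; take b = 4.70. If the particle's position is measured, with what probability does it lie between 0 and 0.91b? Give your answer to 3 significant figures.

P ≈ 0.275

P = ∫_{0}^{0.91b} |χ(u)|² du.
The normalization integral ∫|χ|²du over the whole domain equals b^3/4·A², and A² cancels in the ratio.
Let t = u/b; then A² and the length scale cancel, so P = ∫_{0}^{0.91} t^2·e^(-2·t) dt ÷ ∫_{0}^{∞} t^2·e^(-2·t) dt.
Using ∫ t^2·e^(-2·t) dt = -(2·t^2 + 2·t + 1)·e^(-2·t)/4, the numerator is ≈ 0.068685 and the denominator is 1/4.
Evaluating gives P = 0.2747.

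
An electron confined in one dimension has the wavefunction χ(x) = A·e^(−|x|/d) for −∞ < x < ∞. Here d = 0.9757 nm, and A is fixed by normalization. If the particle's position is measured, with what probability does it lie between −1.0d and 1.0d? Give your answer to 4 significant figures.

P ≈ 0.8647

|χ|² is the probability density, so P = ∫_{−1.0d}^{1.0d} |χ|² dx.
Since A² = 1/(d), this is the region integral divided by the full normalization integral.
By symmetry take twice the x ≥ 0 contribution in numerator and denominator; the 2's cancel. Substituting u = x/d, A² and the length scale cancel in the ratio: P = ∫_{0}^{1.0} e^(-2·u) du / ∫_{0}^{∞} e^(-2·u) du.
Using ∫ e^(-2·u) du = -e^(-2·u)/2, the numerator is 1/2 - e^(-2)/2 and the denominator is 1/2.
Taking the ratio, P = 0.86466.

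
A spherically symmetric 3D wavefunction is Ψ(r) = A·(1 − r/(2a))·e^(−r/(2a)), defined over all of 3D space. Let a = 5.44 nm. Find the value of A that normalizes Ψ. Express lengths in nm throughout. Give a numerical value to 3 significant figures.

A ≈ 0.0157 nm^(-3/2)

Require ∫ |Ψ|² 4πr² dr = 1 over the whole domain.
(Spherical symmetry: dV = 4πr² dr.)
Carrying out the integral gives A² · 8·π·a^3.
Hence A² = 1/[8·π·a^3].
Substituting a = 5.44 gives A² = 0.0002472, so A = 0.01572.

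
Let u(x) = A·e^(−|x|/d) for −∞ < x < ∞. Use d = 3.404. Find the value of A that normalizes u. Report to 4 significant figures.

Normalization requires ∫|u|² dx = 1, integrated from −∞ to ∞.
Recall ∫₀^∞ x^m e^(−x/β) dx = m!·β^(m+1), with u = A·e^(−|x|/d), the integral evaluates to A²·[d].
Substituting d = 3.404 gives A² = 0.29377, so A = 0.54201.

A ≈ 0.5420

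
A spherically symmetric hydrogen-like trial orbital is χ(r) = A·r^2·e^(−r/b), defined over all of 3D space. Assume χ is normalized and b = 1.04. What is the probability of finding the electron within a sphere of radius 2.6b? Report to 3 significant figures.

P ≈ 0.268

Integrate the radial probability density 4πr²|χ|² over r ≤ 2.6b.
The full normalization integral is A²·[45·π·b^7/2] = 1, fixing A².
Substituting u = r/b, A², 4π and the length scale all cancel in the ratio: P = ∫_{0}^{2.6} u^6·e^(-2·u) du / ∫_{0}^{∞} u^6·e^(-2·u) du.
An antiderivative of u^6·e^(-2·u) is -(4·u^6 + 12·u^5 + 30·u^4 + 60·u^3 + 90·u^2 + 90·u + 45)·e^(-2·u)/8; evaluating from 0 to 2.6 gives ≈ 1.5053, while the full integral is 45/8.
Taking the ratio yields P = 0.2676.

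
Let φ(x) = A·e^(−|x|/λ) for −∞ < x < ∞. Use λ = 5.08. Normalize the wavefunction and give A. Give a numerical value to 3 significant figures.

Normalization requires ∫|φ|² dx = 1, integrated from −∞ to ∞.
With ∫₀^∞ x^0 e^(−αx) dx = 0!/α^1, ∫|φ|² dx = A²·(λ).
Hence A² = 1/[λ].
Substituting λ = 5.08 gives A² = 0.1969, so A = 0.4437.

A ≈ 0.444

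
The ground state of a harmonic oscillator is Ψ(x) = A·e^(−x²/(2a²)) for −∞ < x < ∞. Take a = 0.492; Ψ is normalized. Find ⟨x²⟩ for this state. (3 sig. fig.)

⟨x²⟩ = ∫ x^2 |Ψ|² dx over the full domain.
The ratio of the moment integral to the normalization integral gives ⟨x²⟩ = a^2/2.
Putting a = 0.492 gives 0.1210.

⟨x^2⟩ ≈ 0.121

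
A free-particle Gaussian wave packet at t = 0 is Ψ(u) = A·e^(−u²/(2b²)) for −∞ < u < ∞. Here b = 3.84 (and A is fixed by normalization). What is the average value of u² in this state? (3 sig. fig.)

By definition ⟨u²⟩ = ∫ u^2 |Ψ(u)|² du.
Evaluating both integrals, ⟨u²⟩ = b^2/2.
Putting b = 3.84 gives 7.373.

⟨u^2⟩ ≈ 7.37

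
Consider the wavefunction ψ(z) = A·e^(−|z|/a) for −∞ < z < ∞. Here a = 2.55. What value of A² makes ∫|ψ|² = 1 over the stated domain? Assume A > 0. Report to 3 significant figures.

Normalization requires ∫|ψ|² dz = 1, integrated from −∞ to ∞.
Using ∫₀^∞ zⁿ e^(−αz) dz = n!/αⁿ⁺¹, ∫|ψ|² dz = A²·(a).
Setting this equal to 1 gives A² = 1/(a).
With a = 2.55: A² = 0.3922 and A = 0.6262.

A^2 ≈ 0.392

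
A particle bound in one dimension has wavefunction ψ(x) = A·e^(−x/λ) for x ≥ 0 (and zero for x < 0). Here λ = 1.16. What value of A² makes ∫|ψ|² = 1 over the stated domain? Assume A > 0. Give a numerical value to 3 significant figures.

A^2 ≈ 1.72

Normalization requires ∫|ψ|² dx = 1, integrated from 0 to ∞.
Using ∫₀^∞ xⁿ e^(−αx) dx = n!/αⁿ⁺¹, ∫|ψ|² dx = A²·(λ/2).
So A² = (λ/2)^(−1).
With λ = 1.16: A² = 1.724 and A = 1.313.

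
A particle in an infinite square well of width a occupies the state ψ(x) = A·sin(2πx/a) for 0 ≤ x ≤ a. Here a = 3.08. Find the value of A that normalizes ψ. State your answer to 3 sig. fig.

A ≈ 0.806

Normalization requires ∫|ψ|² dx = 1, integrated from 0 to a.
Using sin²θ = (1 − cos 2θ)/2, carrying out the integral gives A² · a/2.
So A² = (a/2)^(−1).
With a = 3.08: A² = 0.6494 and A = 0.8058.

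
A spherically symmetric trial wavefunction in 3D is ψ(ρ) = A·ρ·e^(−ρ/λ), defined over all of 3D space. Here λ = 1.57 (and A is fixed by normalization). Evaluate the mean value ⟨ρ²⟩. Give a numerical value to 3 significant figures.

⟨ρ^2⟩ ≈ 18.5

The expectation value is the |ψ|²-weighted average of ρ^2: ∫ ρ^2|ψ|² 4πρ² dρ.
The ratio of the moment integral to the normalization integral gives ⟨ρ²⟩ = 15·λ^2/2.
Putting λ = 1.57 gives 18.49.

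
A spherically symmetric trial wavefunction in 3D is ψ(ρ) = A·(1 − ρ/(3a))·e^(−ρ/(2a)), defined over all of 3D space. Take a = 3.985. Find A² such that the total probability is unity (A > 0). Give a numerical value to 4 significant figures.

Require ∫ |ψ|² 4πρ² dρ = 1 over the whole domain.
With ψ = A·(1 − ρ/(3a))·e^(−ρ/(2a)), the integral evaluates to A²·[8·π·a^3/3].
So A² = (8·π·a^3/3)^(−1).
Plugging in a = 3.985 yields A = 0.043431.

A^2 ≈ 0.001886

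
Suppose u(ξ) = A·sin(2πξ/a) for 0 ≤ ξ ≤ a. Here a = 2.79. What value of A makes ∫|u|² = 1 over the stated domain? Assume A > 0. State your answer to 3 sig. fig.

A ≈ 0.847

Require ∫ |u|² dξ = 1 over the whole domain.
Using sin²θ = (1 − cos 2θ)/2, ∫|u|² dξ = A²·(a/2).
Setting this equal to 1 gives A² = 1/(a/2).
Plugging in a = 2.79 yields A = 0.8467.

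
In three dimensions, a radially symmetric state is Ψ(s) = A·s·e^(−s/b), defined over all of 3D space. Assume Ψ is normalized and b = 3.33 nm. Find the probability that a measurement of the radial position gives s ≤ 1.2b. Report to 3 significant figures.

P ≈ 0.0959

With dV = 4πs²ds, the probability is ∫|Ψ|² dV over s ≤ 1.2b.
A² is fixed by ∫₀^∞ 4πs²|Ψ|² ds = 1, i.e. A² = (3·π·b^5)^(−1).
In terms of u = s/b (A², 4π and the length scale all cancel between numerator and denominator), P = [∫_{0}^{1.2} u^4·e^(-2·u) du] / [∫_{0}^{∞} u^4·e^(-2·u) du].
Using ∫ u^4·e^(-2·u) du = -(u^4/2 + u^3 + 3·u^2/2 + 3·u/2 + 3/4)·e^(-2·u), the numerator is ≈ 0.071901 and the denominator is 3/4.
The region integral divided by the full integral gives P = 0.09587.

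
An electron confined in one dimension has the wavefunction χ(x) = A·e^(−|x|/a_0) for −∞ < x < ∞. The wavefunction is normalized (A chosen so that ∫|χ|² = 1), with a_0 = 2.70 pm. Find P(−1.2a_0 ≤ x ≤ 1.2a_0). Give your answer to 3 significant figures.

P ≈ 0.909

|χ|² is the probability density, so P = ∫_{−1.2a_0}^{1.2a_0} |χ|² dx.
Since A² = 1/(a_0), this is the region integral divided by the full normalization integral.
By symmetry take twice the x ≥ 0 contribution in numerator and denominator; the 2's cancel. In terms of u = x/a_0 (A² and the length scale cancel between numerator and denominator), P = [∫_{0}^{1.2} e^(-2·u) du] / [∫_{0}^{∞} e^(-2·u) du].
Using ∫ e^(-2·u) du = -e^(-2·u)/2, the numerator is 1/2 - e^(-12/5)/2 and the denominator is 1/2.
This works out to P = 0.9093.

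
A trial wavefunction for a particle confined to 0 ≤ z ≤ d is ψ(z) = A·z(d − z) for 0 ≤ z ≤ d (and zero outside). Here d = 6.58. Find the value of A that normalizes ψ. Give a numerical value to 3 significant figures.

A ≈ 0.0493

The normalization condition is ∫|ψ|² dz = 1 from 0 to d.
Carrying out the integral gives A² · d^5/30.
Hence A² = 1/[d^5/30].
With d = 6.58: A² = 0.002432 and A = 0.04932.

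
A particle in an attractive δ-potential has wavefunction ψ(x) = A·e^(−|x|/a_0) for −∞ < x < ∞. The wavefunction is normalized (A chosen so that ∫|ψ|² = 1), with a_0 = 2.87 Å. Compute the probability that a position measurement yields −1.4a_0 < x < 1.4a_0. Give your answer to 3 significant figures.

P = ∫_{−1.4a_0}^{1.4a_0} |ψ(x)|² dx.
With A² fixed by ∫|ψ|² = 1, i.e. A² = (a_0)^(−1), substitute and integrate.
Both integrals are even about x = 0, so only the x ≥ 0 halves are needed (the factors of 2 cancel). Substituting u = x/a_0, A² and the length scale cancel in the ratio: P = ∫_{0}^{1.4} e^(-2·u) du / ∫_{0}^{∞} e^(-2·u) du.
With ∫ e^(-2·u) du = -e^(-2·u)/2 + C, the region integral is 1/2 - e^(-14/5)/2 and the full one is 1/2.
This works out to P = 0.9392.

P ≈ 0.939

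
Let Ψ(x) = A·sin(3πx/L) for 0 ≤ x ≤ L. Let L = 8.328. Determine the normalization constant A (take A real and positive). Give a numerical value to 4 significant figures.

A ≈ 0.4901

Normalization requires ∫|Ψ|² dx = 1, integrated from 0 to L.
Carrying out the integral gives A² · L/2.
With L = 8.328: A² = 0.24015 and A = 0.49005.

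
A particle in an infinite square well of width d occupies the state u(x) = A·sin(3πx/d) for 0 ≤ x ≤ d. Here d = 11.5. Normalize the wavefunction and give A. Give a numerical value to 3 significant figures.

A ≈ 0.417

Normalization requires ∫|u|² dx = 1, integrated from 0 to d.
Using sin²θ = (1 − cos 2θ)/2, carrying out the integral gives A² · d/2.
Hence A² = 1/[d/2].
Substituting d = 11.5 gives A² = 0.1739, so A = 0.4170.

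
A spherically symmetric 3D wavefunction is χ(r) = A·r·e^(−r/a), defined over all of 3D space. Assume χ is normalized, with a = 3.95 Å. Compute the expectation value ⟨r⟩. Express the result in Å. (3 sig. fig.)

⟨r⟩ = ∫ r |χ|² 4πr² dr over the full domain.
Recall ∫₀^∞ r^m e^(−r/β) dr = m!·β^(m+1), evaluating both integrals, ⟨r⟩ = 5·a/2.
Putting a = 3.95 gives 9.875.

⟨r⟩ ≈ 9.88 Å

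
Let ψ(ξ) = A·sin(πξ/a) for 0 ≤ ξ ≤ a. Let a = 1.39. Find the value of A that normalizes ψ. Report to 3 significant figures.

A ≈ 1.20

Require ∫ |ψ|² dξ = 1 over the whole domain.
With ∫₀^a sin²(nπξ/a) dξ = a/2, the integral (without the A² prefactor) comes out to a/2.
Hence A² = 1/[a/2].
With a = 1.39: A² = 1.439 and A = 1.200.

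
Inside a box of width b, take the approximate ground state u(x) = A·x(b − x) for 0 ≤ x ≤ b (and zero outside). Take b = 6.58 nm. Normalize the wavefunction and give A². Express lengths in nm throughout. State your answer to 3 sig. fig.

A^2 ≈ 0.00243 nm^(-5)

Normalization requires ∫|u|² dx = 1, integrated from 0 to b.
The integral (without the A² prefactor) comes out to b^5/30.
Substituting b = 6.58 gives A² = 0.002432, so A = 0.04932.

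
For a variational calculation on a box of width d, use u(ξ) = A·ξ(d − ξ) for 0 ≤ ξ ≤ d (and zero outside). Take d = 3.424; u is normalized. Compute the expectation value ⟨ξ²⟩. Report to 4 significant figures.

⟨ξ^2⟩ ≈ 3.350

By definition ⟨ξ²⟩ = ∫ ξ^2 |u(ξ)|² dξ.
Expanding the polynomial and integrating term by term, evaluating both integrals, ⟨ξ²⟩ = 2·d^2/7.
Putting d = 3.424 gives 3.3497.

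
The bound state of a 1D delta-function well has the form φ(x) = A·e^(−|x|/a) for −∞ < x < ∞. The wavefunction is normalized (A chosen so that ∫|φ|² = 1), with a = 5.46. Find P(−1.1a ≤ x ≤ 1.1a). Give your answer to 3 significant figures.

P ≈ 0.889

P = ∫_{−1.1a}^{1.1a} |φ(x)|² dx.
With A² fixed by ∫|φ|² = 1, i.e. A² = (a)^(−1), substitute and integrate.
By symmetry take twice the x ≥ 0 contribution in numerator and denominator; the 2's cancel. Let u = x/a; then A² and the length scale cancel, so P = ∫_{0}^{1.1} e^(-2·u) du ÷ ∫_{0}^{∞} e^(-2·u) du.
Using ∫ e^(-2·u) du = -e^(-2·u)/2, the numerator is 1/2 - e^(-11/5)/2 and the denominator is 1/2.
Evaluating gives P = 0.8892.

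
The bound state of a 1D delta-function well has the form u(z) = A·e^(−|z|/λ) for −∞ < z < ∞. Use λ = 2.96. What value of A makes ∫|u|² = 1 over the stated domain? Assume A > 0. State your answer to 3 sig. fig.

A ≈ 0.581

Require ∫ |u|² dz = 1 over the whole domain.
Using ∫₀^∞ zⁿ e^(−αz) dz = n!/αⁿ⁺¹, the integral (without the A² prefactor) comes out to λ.
Setting this equal to 1 gives A² = 1/(λ).
With λ = 2.96: A² = 0.3378 and A = 0.5812.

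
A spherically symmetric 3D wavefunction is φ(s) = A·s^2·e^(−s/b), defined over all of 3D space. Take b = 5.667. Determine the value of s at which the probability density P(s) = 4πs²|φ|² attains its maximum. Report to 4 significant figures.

Differentiate P(s) = 4πs²|φ|² with respect to s and set to zero.
This gives s = 3·b.
With b = 5.667, the most probable radial distance is 17.001.

s ≈ 17.00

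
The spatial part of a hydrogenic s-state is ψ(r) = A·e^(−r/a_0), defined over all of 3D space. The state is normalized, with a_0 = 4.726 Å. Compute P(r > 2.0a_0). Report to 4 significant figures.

P ≈ 0.2381

Integrate the radial probability density 4πr²|ψ|² over r > 2.0a_0.
The full normalization integral is A²·[π·a_0^3] = 1, fixing A².
Let u = r/a_0; then A², 4π and the length scale all cancel, so P = ∫_{2.0}^{∞} u^2·e^(-2·u) du ÷ ∫_{0}^{∞} u^2·e^(-2·u) du.
An antiderivative of u^2·e^(-2·u) is -(2·u^2 + 2·u + 1)·e^(-2·u)/4; evaluating from 2.0 to ∞ gives 13·e^(-4)/4, while the full integral is 1/4.
This evaluates to P = 0.23810.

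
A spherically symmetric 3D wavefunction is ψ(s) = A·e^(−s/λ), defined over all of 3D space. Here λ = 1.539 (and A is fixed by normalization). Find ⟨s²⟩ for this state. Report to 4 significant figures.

⟨s²⟩ = ∫ s^2 |ψ|² 4πs² ds over the full domain.
Using ∫₀^∞ sⁿ e^(−αs) ds = n!/αⁿ⁺¹, evaluating both integrals, ⟨s²⟩ = 3·λ^2.
Putting λ = 1.539 gives 7.1056.

⟨s^2⟩ ≈ 7.106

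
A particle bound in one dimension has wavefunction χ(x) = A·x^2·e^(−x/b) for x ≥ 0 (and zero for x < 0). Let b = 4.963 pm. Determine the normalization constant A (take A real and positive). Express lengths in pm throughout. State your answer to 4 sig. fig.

A ≈ 0.02104 pm^(-5/2)

Normalization requires ∫|χ|² dx = 1, integrated from 0 to ∞.
Using ∫₀^∞ xⁿ e^(−αx) dx = n!/αⁿ⁺¹, the integral (without the A² prefactor) comes out to 3·b^5/4.
Hence A² = 1/[3·b^5/4].
Substituting b = 4.963 gives A² = 0.00044281, so A = 0.021043.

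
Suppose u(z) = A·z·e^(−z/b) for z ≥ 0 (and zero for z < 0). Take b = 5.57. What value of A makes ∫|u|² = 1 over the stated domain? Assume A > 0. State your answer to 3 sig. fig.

A ≈ 0.152

We need A² ∫|f|² dz = 1, taking the integral from 0 to ∞.
Using ∫₀^∞ zⁿ e^(−αz) dz = n!/αⁿ⁺¹, the integral (without the A² prefactor) comes out to b^3/4.
Hence A² = 1/[b^3/4].
With b = 5.57: A² = 0.02315 and A = 0.1521.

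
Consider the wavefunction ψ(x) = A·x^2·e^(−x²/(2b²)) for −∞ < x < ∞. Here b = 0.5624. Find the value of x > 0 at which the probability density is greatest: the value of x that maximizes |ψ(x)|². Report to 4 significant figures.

x ≈ 0.7954

Differentiate |ψ(x)|² with respect to x and set to zero.
This gives x = √(2)·b.
With b = 0.5624, the value of x > 0 at which the probability density is greatest is 0.79535.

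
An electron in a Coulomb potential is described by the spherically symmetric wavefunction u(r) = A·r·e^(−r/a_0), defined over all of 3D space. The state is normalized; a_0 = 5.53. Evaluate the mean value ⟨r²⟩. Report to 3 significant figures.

⟨r^2⟩ ≈ 229

By definition ⟨r²⟩ = ∫ r^2 |u(r)|² 4πr² dr.
Recall ∫₀^∞ r^m e^(−r/β) dr = m!·β^(m+1), evaluating both integrals, ⟨r²⟩ = 15·a_0^2/2.
Putting a_0 = 5.53 gives 229.4.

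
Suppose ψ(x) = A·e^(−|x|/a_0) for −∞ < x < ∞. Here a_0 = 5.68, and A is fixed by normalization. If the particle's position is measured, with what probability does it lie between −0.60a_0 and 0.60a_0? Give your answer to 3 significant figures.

P ≈ 0.699

P = ∫_{−0.60a_0}^{0.60a_0} |ψ(x)|² dx.
Since A² = 1/(a_0), this is the region integral divided by the full normalization integral.
By symmetry take twice the x ≥ 0 contribution in numerator and denominator; the 2's cancel. Let u = x/a_0; then A² and the length scale cancel, so P = ∫_{0}^{0.60} e^(-2·u) du ÷ ∫_{0}^{∞} e^(-2·u) du.
With ∫ e^(-2·u) du = -e^(-2·u)/2 + C, the region integral is 1/2 - e^(-6/5)/2 and the full one is 1/2.
Evaluating gives P = 0.6988.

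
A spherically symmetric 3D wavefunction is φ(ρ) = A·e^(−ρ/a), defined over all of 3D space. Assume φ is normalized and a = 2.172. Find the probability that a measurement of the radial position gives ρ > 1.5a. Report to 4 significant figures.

P = ∫ |φ|² 4πρ² dρ over ρ > 1.5a.
Normalization gives A² = 1/(π·a^3).
In terms of u = ρ/a (A², 4π and the length scale all cancel between numerator and denominator), P = [∫_{1.5}^{∞} u^2·e^(-2·u) du] / [∫_{0}^{∞} u^2·e^(-2·u) du].
An antiderivative of u^2·e^(-2·u) is -(2·u^2 + 2·u + 1)·e^(-2·u)/4; evaluating from 1.5 to ∞ gives 17·e^(-3)/8, while the full integral is 1/4.
This evaluates to P = 0.42319.

P ≈ 0.4232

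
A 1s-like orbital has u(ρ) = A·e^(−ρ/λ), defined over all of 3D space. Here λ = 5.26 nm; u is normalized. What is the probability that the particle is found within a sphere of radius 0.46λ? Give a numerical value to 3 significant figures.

P = ∫ |u|² 4πρ² dρ over ρ ≤ 0.46λ.
The full normalization integral is A²·[π·λ^3] = 1, fixing A².
In terms of t = ρ/λ (A², 4π and the length scale all cancel between numerator and denominator), P = [∫_{0}^{0.46} t^2·e^(-2·t) dt] / [∫_{0}^{∞} t^2·e^(-2·t) dt].
An antiderivative of t^2·e^(-2·t) is -(2·t^2 + 2·t + 1)·e^(-2·t)/4; evaluating from 0 to 0.46 gives 1/4 - 2929·e^(-23/25)/5000, while the full integral is 1/4.
This evaluates to P = 0.06619.

P ≈ 0.0662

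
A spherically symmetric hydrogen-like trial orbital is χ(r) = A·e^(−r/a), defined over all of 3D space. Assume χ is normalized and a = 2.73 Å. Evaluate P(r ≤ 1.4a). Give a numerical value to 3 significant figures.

With dV = 4πr²dr, the probability is ∫|χ|² dV over r ≤ 1.4a.
The full normalization integral is A²·[π·a^3] = 1, fixing A².
Substituting u = r/a, A², 4π and the length scale all cancel in the ratio: P = ∫_{0}^{1.4} u^2·e^(-2·u) du / ∫_{0}^{∞} u^2·e^(-2·u) du.
Using ∫ u^2·e^(-2·u) du = -(2·u^2 + 2·u + 1)·e^(-2·u)/4, the numerator is 1/4 - 193·e^(-14/5)/100 and the denominator is 1/4.
Taking the ratio yields P = 0.5305.

P ≈ 0.531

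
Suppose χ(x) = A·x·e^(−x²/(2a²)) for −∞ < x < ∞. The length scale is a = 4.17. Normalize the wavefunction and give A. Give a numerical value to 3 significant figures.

A ≈ 0.125

We need A² ∫|f|² dx = 1, taking the integral from −∞ to ∞.
Using the Gaussian integral ∫_{−∞}^{∞} e^(−αx²) dx = √(π/α), the integral (without the A² prefactor) comes out to √(π)·a^3/2.
Plugging in a = 4.17 yields A = 0.1247.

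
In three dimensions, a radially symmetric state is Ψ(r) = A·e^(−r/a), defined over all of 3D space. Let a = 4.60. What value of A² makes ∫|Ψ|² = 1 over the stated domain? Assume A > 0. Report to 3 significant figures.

The normalization condition is ∫|Ψ|² 4πr² dr = 1 from 0 to ∞.
(Spherical symmetry: dV = 4πr² dr.)
The integral (without the A² prefactor) comes out to π·a^3.
Hence A² = 1/[π·a^3].
Plugging in a = 4.60 yields A = 0.05719.

A^2 ≈ 0.00327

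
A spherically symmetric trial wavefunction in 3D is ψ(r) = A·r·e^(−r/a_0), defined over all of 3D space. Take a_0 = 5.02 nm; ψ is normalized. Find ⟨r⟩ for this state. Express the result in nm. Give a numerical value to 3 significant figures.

The expectation value is the |ψ|²-weighted average of r: ∫ r|ψ|² 4πr² dr.
Since the A² factors cancel between numerator and denominator, ⟨r⟩ = 5·a_0/2.
Putting a_0 = 5.02 gives 12.55.

⟨r⟩ ≈ 12.6 nm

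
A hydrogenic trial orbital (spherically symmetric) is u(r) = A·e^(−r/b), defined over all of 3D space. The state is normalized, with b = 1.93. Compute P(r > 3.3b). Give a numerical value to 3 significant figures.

P = ∫ |u|² 4πr² dr over r > 3.3b.
The full normalization integral is A²·[π·b^3] = 1, fixing A².
In terms of t = r/b (A², 4π and the length scale all cancel between numerator and denominator), P = [∫_{3.3}^{∞} t^2·e^(-2·t) dt] / [∫_{0}^{∞} t^2·e^(-2·t) dt].
An antiderivative of t^2·e^(-2·t) is -(2·t^2 + 2·t + 1)·e^(-2·t)/4; evaluating from 3.3 to ∞ gives 1469·e^(-33/5)/200, while the full integral is 1/4.
The region integral divided by the full integral gives P = 0.03997.

P ≈ 0.0400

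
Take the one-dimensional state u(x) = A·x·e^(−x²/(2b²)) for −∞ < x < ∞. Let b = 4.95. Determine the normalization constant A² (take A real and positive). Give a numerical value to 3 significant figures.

A^2 ≈ 0.00930

Require ∫ |u|² dx = 1 over the whole domain.
Differentiating ∫e^(−αx²) dx = √(π/α) under α to get the higher moments, with u = A·x·e^(−x²/(2b²)), the integral evaluates to A²·[√(π)·b^3/2].
Hence A² = 1/[√(π)·b^3/2].
Substituting b = 4.95 gives A² = 0.009303, so A = 0.09645.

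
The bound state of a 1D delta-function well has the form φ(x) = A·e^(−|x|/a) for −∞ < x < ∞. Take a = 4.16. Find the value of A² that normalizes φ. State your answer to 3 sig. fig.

Normalization requires ∫|φ|² dx = 1, integrated from −∞ to ∞.
Using ∫₀^∞ xⁿ e^(−αx) dx = n!/αⁿ⁺¹, ∫|φ|² dx = A²·(a).
So A² = (a)^(−1).
Substituting a = 4.16 gives A² = 0.2404, so A = 0.4903.

A^2 ≈ 0.240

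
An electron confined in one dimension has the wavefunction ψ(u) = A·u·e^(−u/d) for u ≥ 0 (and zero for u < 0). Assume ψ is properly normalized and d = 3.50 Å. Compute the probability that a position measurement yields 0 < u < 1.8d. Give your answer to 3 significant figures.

P ≈ 0.697

P = ∫_{0}^{1.8d} |ψ(u)|² du.
With A² fixed by ∫|ψ|² = 1, i.e. A² = (d^3/4)^(−1), substitute and integrate.
In terms of t = u/d (A² and the length scale cancel between numerator and denominator), P = [∫_{0}^{1.8} t^2·e^(-2·t) dt] / [∫_{0}^{∞} t^2·e^(-2·t) dt].
Using ∫ t^2·e^(-2·t) dt = -(2·t^2 + 2·t + 1)·e^(-2·t)/4, the numerator is 1/4 - 277·e^(-18/5)/100 and the denominator is 1/4.
This works out to P = 0.6973.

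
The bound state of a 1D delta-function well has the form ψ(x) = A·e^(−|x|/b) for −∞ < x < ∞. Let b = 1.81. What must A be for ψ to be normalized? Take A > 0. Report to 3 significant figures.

A ≈ 0.743

The normalization condition is ∫|ψ|² dx = 1 from −∞ to ∞.
Using ∫₀^∞ xⁿ e^(−αx) dx = n!/αⁿ⁺¹, the integral (without the A² prefactor) comes out to b.
Plugging in b = 1.81 yields A = 0.7433.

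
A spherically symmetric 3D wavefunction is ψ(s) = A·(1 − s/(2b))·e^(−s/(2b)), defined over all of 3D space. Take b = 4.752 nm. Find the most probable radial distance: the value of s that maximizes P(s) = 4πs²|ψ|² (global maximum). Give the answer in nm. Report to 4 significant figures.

Set d/ds [P(s) = 4πs²|ψ|²] = 0 and solve for s > 0.
Solving yields s = b·(√(5) + 3).
With b = 4.752, the most probable radial distance is 24.882 nm.

s ≈ 24.88 nm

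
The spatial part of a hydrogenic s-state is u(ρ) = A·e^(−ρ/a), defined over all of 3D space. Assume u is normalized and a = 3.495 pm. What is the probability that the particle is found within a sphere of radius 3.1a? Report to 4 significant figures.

P = ∫ |u|² 4πρ² dρ over ρ ≤ 3.1a.
The full normalization integral is A²·[π·a^3] = 1, fixing A².
Substituting t = ρ/a, A², 4π and the length scale all cancel in the ratio: P = ∫_{0}^{3.1} t^2·e^(-2·t) dt / ∫_{0}^{∞} t^2·e^(-2·t) dt.
With ∫ t^2·e^(-2·t) dt = -(2·t^2 + 2·t + 1)·e^(-2·t)/4 + C, the region integral is 1/4 - 1321·e^(-31/5)/200 and the full one is 1/4.
This evaluates to P = 0.94638.

P ≈ 0.9464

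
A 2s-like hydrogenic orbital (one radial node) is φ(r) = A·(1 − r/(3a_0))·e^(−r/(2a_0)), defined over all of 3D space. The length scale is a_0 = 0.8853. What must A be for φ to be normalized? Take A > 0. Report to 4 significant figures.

A ≈ 0.4148

Normalization requires ∫|φ|² 4πr² dr = 1, integrated from 0 to ∞.
The angular integral contributes 4π, leaving ∫₀^∞ r²|φ|² dr.
Recall ∫₀^∞ r^m e^(−r/β) dr = m!·β^(m+1), with φ = A·(1 − r/(3a_0))·e^(−r/(2a_0)), the integral evaluates to A²·[8·π·a_0^3/3].
Hence A² = 1/[8·π·a_0^3/3].
Substituting a_0 = 0.8853 gives A² = 0.17203, so A = 0.41477.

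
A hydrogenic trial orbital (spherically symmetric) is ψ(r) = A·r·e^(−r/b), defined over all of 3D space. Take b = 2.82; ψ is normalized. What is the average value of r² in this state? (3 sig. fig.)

By definition ⟨r²⟩ = ∫ r^2 |ψ(r)|² 4πr² dr.
Evaluating both integrals, ⟨r²⟩ = 15·b^2/2.
With b = 2.82, ⟨r^2⟩ = 59.64.

⟨r^2⟩ ≈ 59.6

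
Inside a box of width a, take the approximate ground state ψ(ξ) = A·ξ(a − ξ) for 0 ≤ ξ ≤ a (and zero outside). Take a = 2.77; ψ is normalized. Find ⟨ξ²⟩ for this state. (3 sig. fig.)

⟨ξ^2⟩ ≈ 2.19

⟨ξ²⟩ = ∫ ξ^2 |ψ|² dξ over the full domain.
The ratio of the moment integral to the normalization integral gives ⟨ξ²⟩ = 2·a^2/7.
With a = 2.77, ⟨ξ^2⟩ = 2.192.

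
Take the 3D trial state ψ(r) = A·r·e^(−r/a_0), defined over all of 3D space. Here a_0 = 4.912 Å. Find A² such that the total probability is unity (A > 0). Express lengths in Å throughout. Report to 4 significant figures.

Normalization requires ∫|ψ|² 4πr² dr = 1, integrated from 0 to ∞.
The angular integral contributes 4π, leaving ∫₀^∞ r²|ψ|² dr.
The integral (without the A² prefactor) comes out to 3·π·a_0^5.
So A² = (3·π·a_0^5)^(−1).
Plugging in a_0 = 4.912 yields A = 0.0060914.

A^2 ≈ 0.00003711 Å^(-5)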